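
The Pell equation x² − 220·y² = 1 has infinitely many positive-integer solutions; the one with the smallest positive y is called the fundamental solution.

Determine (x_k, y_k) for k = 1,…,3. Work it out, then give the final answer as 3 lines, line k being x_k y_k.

√220 = [14; 1,4,1,28, …], period ℓ=4 (even) → k=3
step 0: (14, 1)  from 14·(1,0) + (0,1)
step 1: (15, 1)  from 1·(14,1) + (1,0)
step 2: (74, 5)  from 4·(15,1) + (14,1)
step 3: (89, 6)  from 1·(74,5) + (15,1)
(x₁, y₁) = (89, 6);  89² − 220·6² = 1 ✓
k=2:  x_2 = 89·89+220·6·6 = 15841,  y_2 = 89·6+6·89 = 1068
k=3:  x_3 = 89·15841+220·6·1068 = 2819609,  y_3 = 89·1068+6·15841 = 190098

89 6
15841 1068
2819609 190098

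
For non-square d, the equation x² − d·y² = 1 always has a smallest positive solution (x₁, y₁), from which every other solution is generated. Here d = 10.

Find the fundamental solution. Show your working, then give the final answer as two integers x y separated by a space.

√10 → a₀=3, period (6); ℓ=1 odd so k=1
step 0: (3, 1)  from 3·(1,0) + (0,1)
step 1: (19, 6)  from 6·(3,1) + (1,0)
(x₁, y₁) = (19, 6);  19² − 10·6² = 1 ✓

19 6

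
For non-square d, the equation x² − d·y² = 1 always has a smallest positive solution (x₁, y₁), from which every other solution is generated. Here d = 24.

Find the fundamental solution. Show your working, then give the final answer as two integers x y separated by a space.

5 1

√24 → a₀=4, period (1,8); ℓ=2 even so k=1
step 0: (4, 1)  from 4·(1,0) + (0,1)
step 1: (5, 1)  from 1·(4,1) + (1,0)
(x₁, y₁) = (5, 1);  5² − 24·1² = 1 ✓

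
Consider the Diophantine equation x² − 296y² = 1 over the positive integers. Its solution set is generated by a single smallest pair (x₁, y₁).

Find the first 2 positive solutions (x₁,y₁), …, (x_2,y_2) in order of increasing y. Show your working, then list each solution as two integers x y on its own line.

d=296: √d = [17; 4,1,7,1,4,34] (ℓ=6, even), read p_5/q_5
step 0: (17, 1)  from 17·(1,0) + (0,1)
step 1: (69, 4)  from 4·(17,1) + (1,0)
step 2: (86, 5)  from 1·(69,4) + (17,1)
step 3: (671, 39)  from 7·(86,5) + (69,4)
step 4: (757, 44)  from 1·(671,39) + (86,5)
step 5: (3699, 215)  from 4·(757,44) + (671,39)
(x₁, y₁) = (3699, 215);  3699² − 296·215² = 1 ✓
k=2:  x_2 = 3699·3699+296·215·215 = 27365201,  y_2 = 3699·215+215·3699 = 1590570

3699 215
27365201 1590570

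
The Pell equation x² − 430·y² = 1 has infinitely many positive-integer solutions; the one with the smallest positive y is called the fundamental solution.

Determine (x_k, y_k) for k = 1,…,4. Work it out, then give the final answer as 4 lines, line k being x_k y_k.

d=430: √d = [20; 1,2,1,3,1,…,2,1,40] (ℓ=14, even), read p_13/q_13
a_0=20:  p_0=20·1+0=20,  q_0=20·0+1=1
a_1=1:  p_1=1·20+1=21,  q_1=1·1+0=1
a_2=2:  p_2=2·21+20=62,  q_2=2·1+1=3
a_3=1:  p_3=1·62+21=83,  q_3=1·3+1=4
a_4=3:  p_4=3·83+62=311,  q_4=3·4+3=15
a_5=1:  p_5=1·311+83=394,  q_5=1·15+4=19
a_6=6:  p_6=6·394+311=2675,  q_6=6·19+15=129
a_7=8:  p_7=8·2675+394=21794,  q_7=8·129+19=1051
a_8=6:  p_8=6·21794+2675=133439,  q_8=6·1051+129=6435
…
a_10=3:  p_10=3·155233+133439=599138,  q_10=3·7486+6435=28893
a_11=1:  p_11=1·599138+155233=754371,  q_11=1·28893+7486=36379
a_12=2:  p_12=2·754371+599138=2107880,  q_12=2·36379+28893=101651
a_13=1:  p_13=1·2107880+754371=2862251,  q_13=1·101651+36379=138030
fundamental: x₁=2862251, y₁=138030  (since 8192480787001 − 430·19052280900 = 1)
(x_2, y_2) = (2862251·2862251 + 430·138030·138030, 2862251·138030 + 138030·2862251) = (16384961574001, 790153011060)
(x_3, y_3) = (2862251·16384961574001 + 430·138030·790153011060, 2862251·790153011060 + 138030·16384961574001) = (93795745300289010251, 4523232492118854090)
(x_4, y_4) = (2862251·93795745300289010251 + 430·138030·4523232492118854090, 2862251·4523232492118854090 + 138030·93795745300289010251) = (536933931562978654798296001, 25893253447598574322902120)

2862251 138030
16384961574001 790153011060
93795745300289010251 4523232492118854090
536933931562978654798296001 25893253447598574322902120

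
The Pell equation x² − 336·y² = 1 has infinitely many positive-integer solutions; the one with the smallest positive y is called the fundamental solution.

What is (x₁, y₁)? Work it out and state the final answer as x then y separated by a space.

[18; 3,36] for √336; ℓ=2 ⇒ convergent index 1
a_0=18:  p_0=18·1+0=18,  q_0=18·0+1=1
a_1=3:  p_1=3·18+1=55,  q_1=3·1+0=3
(x₁, y₁) = (55, 3);  55² − 336·3² = 1 ✓

55 3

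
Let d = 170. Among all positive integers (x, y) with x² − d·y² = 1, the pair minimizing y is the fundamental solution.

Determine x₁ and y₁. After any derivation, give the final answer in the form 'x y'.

339 26

d=170: √d = [13; 26] (ℓ=1, odd), read p_1/q_1
step 0: (13, 1)  from 13·(1,0) + (0,1)
step 1: (339, 26)  from 26·(13,1) + (1,0)
→ (339, 26).  Check: 339²=114921, 170·26²=114920, difference 1.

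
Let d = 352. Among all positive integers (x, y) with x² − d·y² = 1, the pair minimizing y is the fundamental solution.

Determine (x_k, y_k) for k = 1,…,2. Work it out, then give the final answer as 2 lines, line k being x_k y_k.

77617 4137
12048797377 642203058

√352 = [18; 1,3,5,9,5,3,1,36, …], period ℓ=8 (even) → k=7
i=0: a=18 ⇒ p=18, q=1
i=1: a=1 ⇒ p=19, q=1
…
i=4: a=9 ⇒ p=3621, q=193
…
i=6: a=3 ⇒ p=59118, q=3151
i=7: a=1 ⇒ p=77617, q=4137
(x₁, y₁) = (77617, 4137);  77617² − 352·4137² = 1 ✓
(x_2, y_2) = (77617·77617 + 352·4137·4137, 77617·4137 + 4137·77617) = (12048797377, 642203058)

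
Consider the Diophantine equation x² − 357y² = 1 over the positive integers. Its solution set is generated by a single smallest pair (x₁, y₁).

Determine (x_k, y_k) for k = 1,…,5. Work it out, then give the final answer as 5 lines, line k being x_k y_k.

√357 → a₀=18, period (1,8,2,8,1,36); ℓ=6 even so k=5
a_0=18:  p_0=18·1+0=18,  q_0=18·0+1=1
…
a_3=2:  p_3=2·170+19=359,  q_3=2·9+1=19
a_4=8:  p_4=8·359+170=3042,  q_4=8·19+9=161
a_5=1:  p_5=1·3042+359=3401,  q_5=1·161+19=180
fundamental: x₁=3401, y₁=180  (since 11566801 − 357·32400 = 1)
n=2: (3401,180)∘(3401,180) = (3401·3401+357·180·180, 3401·180+180·3401) = (23133601,1224360)
n=3: (23133601,1224360)∘(3401,180) = (3401·23133601+357·180·1224360, 3401·1224360+180·23133601) = (157354750601,8328096540)
n=4: (157354750601,8328096540)∘(3401,180) = (3401·157354750601+357·180·8328096540, 3401·8328096540+180·157354750601) = (1070326990454401,56647711440720)
n=5: (1070326990454401,56647711440720)∘(3401,180) = (3401·1070326990454401+357·180·56647711440720, 3401·56647711440720+180·1070326990454401) = (7280364031716085001,385317724891680900)

3401 180
23133601 1224360
157354750601 8328096540
1070326990454401 56647711440720
7280364031716085001 385317724891680900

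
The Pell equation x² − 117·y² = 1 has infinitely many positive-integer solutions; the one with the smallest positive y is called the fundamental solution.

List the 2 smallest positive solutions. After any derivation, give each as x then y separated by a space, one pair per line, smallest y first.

649 60
842401 77880

d=117: √d = [10; 1,4,2,4,1,20] (ℓ=6, even), read p_5/q_5
step 0: (10, 1)  from 10·(1,0) + (0,1)
step 1: (11, 1)  from 1·(10,1) + (1,0)
step 2: (54, 5)  from 4·(11,1) + (10,1)
…
step 4: (530, 49)  from 4·(119,11) + (54,5)
step 5: (649, 60)  from 1·(530,49) + (119,11)
(x₁, y₁) = (649, 60);  649² − 117·60² = 1 ✓
k=2:  x_2 = 649·649+117·60·60 = 842401,  y_2 = 649·60+60·649 = 77880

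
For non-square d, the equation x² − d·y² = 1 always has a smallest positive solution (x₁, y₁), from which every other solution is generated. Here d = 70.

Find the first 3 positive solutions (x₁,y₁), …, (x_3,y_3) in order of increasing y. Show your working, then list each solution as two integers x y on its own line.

251 30
126001 15060
63252251 7560090

d=70: √d = [8; 2,1,2,1,2,16] (ℓ=6, even), read p_5/q_5
k=0  a_k=8  p_k/q_k = 8/1
k=1  a_k=2  p_k/q_k = 17/2
k=2  a_k=1  p_k/q_k = 25/3
k=3  a_k=2  p_k/q_k = 67/8
k=4  a_k=1  p_k/q_k = 92/11
k=5  a_k=2  p_k/q_k = 251/30
fundamental: x₁=251, y₁=30  (since 63001 − 70·900 = 1)
k=2:  x_2 = 251·251+70·30·30 = 126001,  y_2 = 251·30+30·251 = 15060
k=3:  x_3 = 251·126001+70·30·15060 = 63252251,  y_3 = 251·15060+30·126001 = 7560090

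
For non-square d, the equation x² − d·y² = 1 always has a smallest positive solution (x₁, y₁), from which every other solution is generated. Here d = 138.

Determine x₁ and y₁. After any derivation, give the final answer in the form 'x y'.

√138 = [11; 1,2,1,22, …], period ℓ=4 (even) → k=3
k=0  a_k=11  p_k/q_k = 11/1
…
k=2  a_k=2  p_k/q_k = 35/3
k=3  a_k=1  p_k/q_k = 47/4
fundamental: x₁=47, y₁=4  (since 2209 − 138·16 = 1)

47 4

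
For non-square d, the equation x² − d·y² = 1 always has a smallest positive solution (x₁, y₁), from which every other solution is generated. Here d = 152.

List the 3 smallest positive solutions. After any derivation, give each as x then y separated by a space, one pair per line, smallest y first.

37 3
2737 222
202501 16425

d=152: √d = [12; 3,24] (ℓ=2, even), read p_1/q_1
step 0: (12, 1)  from 12·(1,0) + (0,1)
step 1: (37, 3)  from 3·(12,1) + (1,0)
(x₁, y₁) = (37, 3);  37² − 152·3² = 1 ✓
(x_2, y_2) = (37·37 + 152·3·3, 37·3 + 3·37) = (2737, 222)
(x_3, y_3) = (37·2737 + 152·3·222, 37·222 + 3·2737) = (202501, 16425)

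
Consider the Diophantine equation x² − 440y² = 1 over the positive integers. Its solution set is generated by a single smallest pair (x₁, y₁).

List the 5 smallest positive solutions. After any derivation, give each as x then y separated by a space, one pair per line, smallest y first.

21 1
881 42
36981 1763
1552321 74004
65160501 3106405

√440 → a₀=20, period (1,40); ℓ=2 even so k=1
step 0: (20, 1)  from 20·(1,0) + (0,1)
step 1: (21, 1)  from 1·(20,1) + (1,0)
(x₁, y₁) = (21, 1);  21² − 440·1² = 1 ✓
(21+1√440)^2 = 881 + 42√440
(21+1√440)^3 = 36981 + 1763√440
(21+1√440)^4 = 1552321 + 74004√440
(21+1√440)^5 = 65160501 + 3106405√440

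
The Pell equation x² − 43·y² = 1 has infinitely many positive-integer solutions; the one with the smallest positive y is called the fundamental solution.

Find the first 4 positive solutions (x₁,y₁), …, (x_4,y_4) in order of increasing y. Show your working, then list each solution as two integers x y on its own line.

[6; 1,1,3,1,5,1,3,1,1,12] for √43; ℓ=10 ⇒ convergent index 9
i=0: a=6 ⇒ p=6, q=1
i=1: a=1 ⇒ p=7, q=1
i=2: a=1 ⇒ p=13, q=2
…
i=6: a=1 ⇒ p=400, q=61
i=7: a=3 ⇒ p=1541, q=235
i=8: a=1 ⇒ p=1941, q=296
i=9: a=1 ⇒ p=3482, q=531
→ (3482, 531).  Check: 3482²=12124324, 43·531²=12124323, difference 1.
n=2: (3482,531)∘(3482,531) = (3482·3482+43·531·531, 3482·531+531·3482) = (24248647,3697884)
n=3: (24248647,3697884)∘(3482,531) = (3482·24248647+43·531·3697884, 3482·3697884+531·24248647) = (168867574226,25752063645)
n=4: (168867574226,25752063645)∘(3482,531) = (3482·168867574226+43·531·25752063645, 3482·25752063645+531·168867574226) = (1175993762661217,179337367525896)

3482 531
24248647 3697884
168867574226 25752063645
1175993762661217 179337367525896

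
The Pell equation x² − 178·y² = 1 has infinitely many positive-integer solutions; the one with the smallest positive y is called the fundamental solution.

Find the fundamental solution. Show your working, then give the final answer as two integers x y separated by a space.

√178 = [13; 2,1,12,1,2,26, …], period ℓ=6 (even) → k=5
k=0  a_k=13  p_k/q_k = 13/1
k=1  a_k=2  p_k/q_k = 27/2
…
k=4  a_k=1  p_k/q_k = 547/41
k=5  a_k=2  p_k/q_k = 1601/120
→ (1601, 120).  Check: 1601²=2563201, 178·120²=2563200, difference 1.

1601 120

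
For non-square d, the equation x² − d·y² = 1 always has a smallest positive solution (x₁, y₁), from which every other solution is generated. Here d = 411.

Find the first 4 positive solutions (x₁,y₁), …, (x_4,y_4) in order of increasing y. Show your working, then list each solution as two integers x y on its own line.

[20; 3,1,1,1,19,1,1,1,3,40] for √411; ℓ=10 ⇒ convergent index 9
a_0=20:  p_0=20·1+0=20,  q_0=20·0+1=1
a_1=3:  p_1=3·20+1=61,  q_1=3·1+0=3
a_2=1:  p_2=1·61+20=81,  q_2=1·3+1=4
a_3=1:  p_3=1·81+61=142,  q_3=1·4+3=7
…
a_5=19:  p_5=19·223+142=4379,  q_5=19·11+7=216
…
a_7=1:  p_7=1·4602+4379=8981,  q_7=1·227+216=443
a_8=1:  p_8=1·8981+4602=13583,  q_8=1·443+227=670
a_9=3:  p_9=3·13583+8981=49730,  q_9=3·670+443=2453
(x₁, y₁) = (49730, 2453);  49730² − 411·2453² = 1 ✓
(x_2, y_2) = (49730·49730 + 411·2453·2453, 49730·2453 + 2453·49730) = (4946145799, 243975380)
(x_3, y_3) = (49730·4946145799 + 411·2453·243975380, 49730·243975380 + 2453·4946145799) = (491943661118810, 24265791292347)
(x_4, y_4) = (49730·491943661118810 + 411·2453·24265791292347, 49730·24265791292347 + 2453·491943661118810) = (48928716529930696801, 2413475601692857240)

49730 2453
4946145799 243975380
491943661118810 24265791292347
48928716529930696801 2413475601692857240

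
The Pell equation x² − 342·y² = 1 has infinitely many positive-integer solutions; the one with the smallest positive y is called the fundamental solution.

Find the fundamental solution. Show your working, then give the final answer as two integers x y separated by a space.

37 2

√342 → a₀=18, period (2,36); ℓ=2 even so k=1
i=0: a=18 ⇒ p=18, q=1
i=1: a=2 ⇒ p=37, q=2
(x₁, y₁) = (37, 2);  37² − 342·2² = 1 ✓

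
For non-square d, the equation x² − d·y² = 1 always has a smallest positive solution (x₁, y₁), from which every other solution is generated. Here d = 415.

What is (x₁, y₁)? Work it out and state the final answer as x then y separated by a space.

[20; 2,1,2,4,6,…,1,2,40] for √415; ℓ=16 ⇒ convergent index 15
k=0  a_k=20  p_k/q_k = 20/1
…
k=3  a_k=2  p_k/q_k = 163/8
k=4  a_k=4  p_k/q_k = 713/35
k=5  a_k=6  p_k/q_k = 4441/218
k=6  a_k=1  p_k/q_k = 5154/253
k=7  a_k=1  p_k/q_k = 9595/471
…
k=12  a_k=4  p_k/q_k = 2110961/103623
k=13  a_k=2  p_k/q_k = 4730294/232201
k=14  a_k=1  p_k/q_k = 6841255/335824
k=15  a_k=2  p_k/q_k = 18412804/903849
(x₁, y₁) = (18412804, 903849);  18412804² − 415·903849² = 1 ✓

18412804 903849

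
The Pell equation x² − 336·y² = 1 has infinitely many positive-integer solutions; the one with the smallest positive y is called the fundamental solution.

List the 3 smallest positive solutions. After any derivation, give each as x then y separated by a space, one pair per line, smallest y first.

55 3
6049 330
665335 36297

[18; 3,36] for √336; ℓ=2 ⇒ convergent index 1
step 0: (18, 1)  from 18·(1,0) + (0,1)
step 1: (55, 3)  from 3·(18,1) + (1,0)
fundamental: x₁=55, y₁=3  (since 3025 − 336·9 = 1)
n=2: (55,3)∘(55,3) = (55·55+336·3·3, 55·3+3·55) = (6049,330)
n=3: (6049,330)∘(55,3) = (55·6049+336·3·330, 55·330+3·6049) = (665335,36297)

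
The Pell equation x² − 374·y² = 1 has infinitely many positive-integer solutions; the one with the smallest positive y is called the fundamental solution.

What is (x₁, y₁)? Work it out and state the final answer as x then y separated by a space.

3365 174

√374 = [19; 2,1,18,1,2,38, …], period ℓ=6 (even) → k=5
step 0: (19, 1)  from 19·(1,0) + (0,1)
step 1: (39, 2)  from 2·(19,1) + (1,0)
step 2: (58, 3)  from 1·(39,2) + (19,1)
step 3: (1083, 56)  from 18·(58,3) + (39,2)
step 4: (1141, 59)  from 1·(1083,56) + (58,3)
step 5: (3365, 174)  from 2·(1141,59) + (1083,56)
fundamental: x₁=3365, y₁=174  (since 11323225 − 374·30276 = 1)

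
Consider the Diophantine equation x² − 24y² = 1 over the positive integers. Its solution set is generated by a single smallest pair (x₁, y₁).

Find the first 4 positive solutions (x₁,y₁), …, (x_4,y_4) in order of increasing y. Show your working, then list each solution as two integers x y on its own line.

5 1
49 10
485 99
4801 980

√24 → a₀=4, period (1,8); ℓ=2 even so k=1
step 0: (4, 1)  from 4·(1,0) + (0,1)
step 1: (5, 1)  from 1·(4,1) + (1,0)
→ (5, 1).  Check: 5²=25, 24·1²=24, difference 1.
(5+1√24)^2 = 49 + 10√24
(5+1√24)^3 = 485 + 99√24
(5+1√24)^4 = 4801 + 980√24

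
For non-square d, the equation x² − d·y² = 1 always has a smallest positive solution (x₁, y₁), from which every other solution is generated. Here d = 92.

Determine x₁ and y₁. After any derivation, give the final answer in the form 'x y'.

d=92: √d = [9; 1,1,2,4,2,1,1,18] (ℓ=8, even), read p_7/q_7
i=0: a=9 ⇒ p=9, q=1
i=1: a=1 ⇒ p=10, q=1
…
i=6: a=1 ⇒ p=681, q=71
i=7: a=1 ⇒ p=1151, q=120
fundamental: x₁=1151, y₁=120  (since 1324801 − 92·14400 = 1)

1151 120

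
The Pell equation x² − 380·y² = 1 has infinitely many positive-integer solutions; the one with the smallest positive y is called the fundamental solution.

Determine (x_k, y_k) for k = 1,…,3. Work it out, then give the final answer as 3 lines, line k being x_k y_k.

39 2
3041 156
237159 12166

√380 = [19; 2,38, …], period ℓ=2 (even) → k=1
k=0  a_k=19  p_k/q_k = 19/1
k=1  a_k=2  p_k/q_k = 39/2
(x₁, y₁) = (39, 2);  39² − 380·2² = 1 ✓
n=2: (39,2)∘(39,2) = (39·39+380·2·2, 39·2+2·39) = (3041,156)
n=3: (3041,156)∘(39,2) = (39·3041+380·2·156, 39·156+2·3041) = (237159,12166)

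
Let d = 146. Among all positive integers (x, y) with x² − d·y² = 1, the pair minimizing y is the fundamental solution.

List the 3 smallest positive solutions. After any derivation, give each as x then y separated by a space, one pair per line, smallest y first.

145 12
42049 3480
12194065 1009188

√146 = [12; 12,24, …], period ℓ=2 (even) → k=1
i=0: a=12 ⇒ p=12, q=1
i=1: a=12 ⇒ p=145, q=12
fundamental: x₁=145, y₁=12  (since 21025 − 146·144 = 1)
n=2: (145,12)∘(145,12) = (145·145+146·12·12, 145·12+12·145) = (42049,3480)
n=3: (42049,3480)∘(145,12) = (145·42049+146·12·3480, 145·3480+12·42049) = (12194065,1009188)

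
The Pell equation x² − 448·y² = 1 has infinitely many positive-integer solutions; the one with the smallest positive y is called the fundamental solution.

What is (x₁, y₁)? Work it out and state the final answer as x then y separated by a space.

[21; 6,42] for √448; ℓ=2 ⇒ convergent index 1
a_0=21:  p_0=21·1+0=21,  q_0=21·0+1=1
a_1=6:  p_1=6·21+1=127,  q_1=6·1+0=6
→ (127, 6).  Check: 127²=16129, 448·6²=16128, difference 1.

127 6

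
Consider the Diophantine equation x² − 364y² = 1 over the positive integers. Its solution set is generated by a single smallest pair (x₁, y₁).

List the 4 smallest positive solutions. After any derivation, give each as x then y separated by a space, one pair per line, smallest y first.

d=364: √d = [19; 12,1,2,3,1,8,1,3,2,1,12,38] (ℓ=12, even), read p_11/q_11
a_0=19:  p_0=19·1+0=19,  q_0=19·0+1=1
a_1=12:  p_1=12·19+1=229,  q_1=12·1+0=12
a_2=1:  p_2=1·229+19=248,  q_2=1·12+1=13
…
a_4=3:  p_4=3·725+248=2423,  q_4=3·38+13=127
a_5=1:  p_5=1·2423+725=3148,  q_5=1·127+38=165
a_6=8:  p_6=8·3148+2423=27607,  q_6=8·165+127=1447
…
a_8=3:  p_8=3·30755+27607=119872,  q_8=3·1612+1447=6283
a_9=2:  p_9=2·119872+30755=270499,  q_9=2·6283+1612=14178
a_10=1:  p_10=1·270499+119872=390371,  q_10=1·14178+6283=20461
a_11=12:  p_11=12·390371+270499=4954951,  q_11=12·20461+14178=259710
→ (4954951, 259710).  Check: 4954951²=24551539412401, 364·259710²=24551539412400, difference 1.
(4954951+259710√364)^2 = 49103078824801 + 2573700648420√364
(4954951+259710√364)^3 = 486606699052048124551 + 25505121203178395130√364
(4954951+259710√364)^4 = 4822224700149240710505379201 + 252753251621617410554928840√364

4954951 259710
49103078824801 2573700648420
486606699052048124551 25505121203178395130
4822224700149240710505379201 252753251621617410554928840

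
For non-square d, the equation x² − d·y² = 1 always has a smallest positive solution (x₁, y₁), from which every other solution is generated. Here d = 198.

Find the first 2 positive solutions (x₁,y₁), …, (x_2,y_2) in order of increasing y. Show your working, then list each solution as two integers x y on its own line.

197 14
77617 5516

√198 = [14; 14,28, …], period ℓ=2 (even) → k=1
k=0  a_k=14  p_k/q_k = 14/1
k=1  a_k=14  p_k/q_k = 197/14
(x₁, y₁) = (197, 14);  197² − 198·14² = 1 ✓
n=2: (197,14)∘(197,14) = (197·197+198·14·14, 197·14+14·197) = (77617,5516)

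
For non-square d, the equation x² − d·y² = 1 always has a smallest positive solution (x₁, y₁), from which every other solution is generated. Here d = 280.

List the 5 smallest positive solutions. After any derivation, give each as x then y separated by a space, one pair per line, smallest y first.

√280 = [16; 1,2,1,2,1,32, …], period ℓ=6 (even) → k=5
i=0: a=16 ⇒ p=16, q=1
i=1: a=1 ⇒ p=17, q=1
…
i=3: a=1 ⇒ p=67, q=4
i=4: a=2 ⇒ p=184, q=11
i=5: a=1 ⇒ p=251, q=15
(x₁, y₁) = (251, 15);  251² − 280·15² = 1 ✓
(251+15√280)^2 = 126001 + 7530√280
(251+15√280)^3 = 63252251 + 3780045√280
(251+15√280)^4 = 31752504001 + 1897575060√280
(251+15√280)^5 = 15939693756251 + 952578900075√280

251 15
126001 7530
63252251 3780045
31752504001 1897575060
15939693756251 952578900075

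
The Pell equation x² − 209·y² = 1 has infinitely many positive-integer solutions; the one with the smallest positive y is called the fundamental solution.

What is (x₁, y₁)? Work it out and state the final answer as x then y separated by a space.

√209 = [14; 2,5,3,2,3,5,2,28, …], period ℓ=8 (even) → k=7
i=0: a=14 ⇒ p=14, q=1
…
i=2: a=5 ⇒ p=159, q=11
i=3: a=3 ⇒ p=506, q=35
i=4: a=2 ⇒ p=1171, q=81
…
i=6: a=5 ⇒ p=21266, q=1471
i=7: a=2 ⇒ p=46551, q=3220
fundamental: x₁=46551, y₁=3220  (since 2166995601 − 209·10368400 = 1)

46551 3220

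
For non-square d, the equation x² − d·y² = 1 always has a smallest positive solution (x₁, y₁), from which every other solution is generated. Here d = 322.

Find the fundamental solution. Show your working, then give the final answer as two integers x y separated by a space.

√322 = [17; 1,16,1,34, …], period ℓ=4 (even) → k=3
step 0: (17, 1)  from 17·(1,0) + (0,1)
step 1: (18, 1)  from 1·(17,1) + (1,0)
step 2: (305, 17)  from 16·(18,1) + (17,1)
step 3: (323, 18)  from 1·(305,17) + (18,1)
(x₁, y₁) = (323, 18);  323² − 322·18² = 1 ✓

323 18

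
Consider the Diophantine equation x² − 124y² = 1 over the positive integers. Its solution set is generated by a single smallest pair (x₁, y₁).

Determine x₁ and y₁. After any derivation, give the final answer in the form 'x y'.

√124 = [11; 7,2,1,1,1,…,2,7,22, …], period ℓ=16 (even) → k=15
a_0=11:  p_0=11·1+0=11,  q_0=11·0+1=1
a_1=7:  p_1=7·11+1=78,  q_1=7·1+0=7
…
a_4=1:  p_4=1·245+167=412,  q_4=1·22+15=37
…
a_6=3:  p_6=3·657+412=2383,  q_6=3·59+37=214
…
a_8=4:  p_8=4·3040+2383=14543,  q_8=4·273+214=1306
…
a_10=3:  p_10=3·17583+14543=67292,  q_10=3·1579+1306=6043
…
a_12=1:  p_12=1·84875+67292=152167,  q_12=1·7622+6043=13665
…
a_14=2:  p_14=2·237042+152167=626251,  q_14=2·21287+13665=56239
a_15=7:  p_15=7·626251+237042=4620799,  q_15=7·56239+21287=414960
fundamental: x₁=4620799, y₁=414960  (since 21351783398401 − 124·172191801600 = 1)

4620799 414960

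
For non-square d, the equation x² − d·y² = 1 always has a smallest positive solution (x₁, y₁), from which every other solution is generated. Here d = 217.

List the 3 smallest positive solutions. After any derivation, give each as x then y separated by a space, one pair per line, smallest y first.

3844063 260952
29553640695937 2006231855952
227212113429087499999 15424163293772565000

d=217: √d = [14; 1,2,1,2,1,…,2,1,28] (ℓ=16, even), read p_15/q_15
a_0=14:  p_0=14·1+0=14,  q_0=14·0+1=1
a_1=1:  p_1=1·14+1=15,  q_1=1·1+0=1
…
a_4=2:  p_4=2·59+44=162,  q_4=2·4+3=11
a_5=1:  p_5=1·162+59=221,  q_5=1·11+4=15
a_6=1:  p_6=1·221+162=383,  q_6=1·15+11=26
…
a_9=9:  p_9=9·15055+3668=139163,  q_9=9·1022+249=9447
…
a_11=1:  p_11=1·154218+139163=293381,  q_11=1·10469+9447=19916
…
a_13=1:  p_13=1·740980+293381=1034361,  q_13=1·50301+19916=70217
a_14=2:  p_14=2·1034361+740980=2809702,  q_14=2·70217+50301=190735
a_15=1:  p_15=1·2809702+1034361=3844063,  q_15=1·190735+70217=260952
(x₁, y₁) = (3844063, 260952);  3844063² − 217·260952² = 1 ✓
n=2: (3844063,260952)∘(3844063,260952) = (3844063·3844063+217·260952·260952, 3844063·260952+260952·3844063) = (29553640695937,2006231855952)
n=3: (29553640695937,2006231855952)∘(3844063,260952) = (3844063·29553640695937+217·260952·2006231855952, 3844063·2006231855952+260952·29553640695937) = (227212113429087499999,15424163293772565000)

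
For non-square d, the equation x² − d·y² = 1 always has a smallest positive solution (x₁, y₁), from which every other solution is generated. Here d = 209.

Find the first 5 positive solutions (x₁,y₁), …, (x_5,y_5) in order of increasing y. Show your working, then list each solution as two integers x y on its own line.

46551 3220
4333991201 299788440
403503248748951 27910903337660
37566959460690844801 2598560922243032880
3497559059305735783913751 241931218954759943856100

√209 = [14; 2,5,3,2,3,5,2,28, …], period ℓ=8 (even) → k=7
a_0=14:  p_0=14·1+0=14,  q_0=14·0+1=1
a_1=2:  p_1=2·14+1=29,  q_1=2·1+0=2
a_2=5:  p_2=5·29+14=159,  q_2=5·2+1=11
…
a_6=5:  p_6=5·4019+1171=21266,  q_6=5·278+81=1471
a_7=2:  p_7=2·21266+4019=46551,  q_7=2·1471+278=3220
fundamental: x₁=46551, y₁=3220  (since 2166995601 − 209·10368400 = 1)
k=2:  x_2 = 46551·46551+209·3220·3220 = 4333991201,  y_2 = 46551·3220+3220·46551 = 299788440
k=3:  x_3 = 46551·4333991201+209·3220·299788440 = 403503248748951,  y_3 = 46551·299788440+3220·4333991201 = 27910903337660
k=4:  x_4 = 46551·403503248748951+209·3220·27910903337660 = 37566959460690844801,  y_4 = 46551·27910903337660+3220·403503248748951 = 2598560922243032880
k=5:  x_5 = 46551·37566959460690844801+209·3220·2598560922243032880 = 3497559059305735783913751,  y_5 = 46551·2598560922243032880+3220·37566959460690844801 = 241931218954759943856100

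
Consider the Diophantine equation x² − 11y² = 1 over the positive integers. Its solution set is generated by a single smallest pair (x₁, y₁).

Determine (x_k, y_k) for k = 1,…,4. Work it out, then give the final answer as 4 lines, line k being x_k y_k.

[3; 3,6] for √11; ℓ=2 ⇒ convergent index 1
k=0  a_k=3  p_k/q_k = 3/1
k=1  a_k=3  p_k/q_k = 10/3
fundamental: x₁=10, y₁=3  (since 100 − 11·9 = 1)
k=2:  x_2 = 10·10+11·3·3 = 199,  y_2 = 10·3+3·10 = 60
k=3:  x_3 = 10·199+11·3·60 = 3970,  y_3 = 10·60+3·199 = 1197
k=4:  x_4 = 10·3970+11·3·1197 = 79201,  y_4 = 10·1197+3·3970 = 23880

10 3
199 60
3970 1197
79201 23880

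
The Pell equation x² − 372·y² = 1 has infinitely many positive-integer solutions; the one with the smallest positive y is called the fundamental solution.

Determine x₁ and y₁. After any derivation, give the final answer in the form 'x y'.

√372 → a₀=19, period (3,2,12,2,3,38); ℓ=6 even so k=5
k=0  a_k=19  p_k/q_k = 19/1
k=1  a_k=3  p_k/q_k = 58/3
…
k=4  a_k=2  p_k/q_k = 3491/181
k=5  a_k=3  p_k/q_k = 12151/630
(x₁, y₁) = (12151, 630);  12151² − 372·630² = 1 ✓

12151 630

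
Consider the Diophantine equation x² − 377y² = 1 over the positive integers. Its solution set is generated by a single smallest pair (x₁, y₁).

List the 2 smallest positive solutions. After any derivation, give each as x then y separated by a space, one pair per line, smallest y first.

√377 → a₀=19, period (2,2,2,38); ℓ=4 even so k=3
a_0=19:  p_0=19·1+0=19,  q_0=19·0+1=1
a_1=2:  p_1=2·19+1=39,  q_1=2·1+0=2
a_2=2:  p_2=2·39+19=97,  q_2=2·2+1=5
a_3=2:  p_3=2·97+39=233,  q_3=2·5+2=12
(x₁, y₁) = (233, 12);  233² − 377·12² = 1 ✓
(233+12√377)^2 = 108577 + 5592√377

233 12
108577 5592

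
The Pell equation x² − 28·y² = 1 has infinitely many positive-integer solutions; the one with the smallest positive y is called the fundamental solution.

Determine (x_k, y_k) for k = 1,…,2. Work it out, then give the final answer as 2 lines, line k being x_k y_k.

√28 → a₀=5, period (3,2,3,10); ℓ=4 even so k=3
step 0: (5, 1)  from 5·(1,0) + (0,1)
step 1: (16, 3)  from 3·(5,1) + (1,0)
step 2: (37, 7)  from 2·(16,3) + (5,1)
step 3: (127, 24)  from 3·(37,7) + (16,3)
(x₁, y₁) = (127, 24);  127² − 28·24² = 1 ✓
(127+24√28)^2 = 32257 + 6096√28

127 24
32257 6096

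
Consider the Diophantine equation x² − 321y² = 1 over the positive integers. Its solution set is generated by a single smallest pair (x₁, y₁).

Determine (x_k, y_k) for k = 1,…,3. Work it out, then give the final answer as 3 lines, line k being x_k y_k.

215 12
92449 5160
39752855 2218788

√321 = [17; 1,10,1,34, …], period ℓ=4 (even) → k=3
step 0: (17, 1)  from 17·(1,0) + (0,1)
step 1: (18, 1)  from 1·(17,1) + (1,0)
step 2: (197, 11)  from 10·(18,1) + (17,1)
step 3: (215, 12)  from 1·(197,11) + (18,1)
fundamental: x₁=215, y₁=12  (since 46225 − 321·144 = 1)
(215+12√321)^2 = 92449 + 5160√321
(215+12√321)^3 = 39752855 + 2218788√321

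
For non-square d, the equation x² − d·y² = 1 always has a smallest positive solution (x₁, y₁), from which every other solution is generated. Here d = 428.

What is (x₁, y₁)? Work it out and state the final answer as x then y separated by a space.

1850887 89466

√428 → a₀=20, period (1,2,4,1,5,10,5,1,4,2,1,40); ℓ=12 even so k=11
a_0=20:  p_0=20·1+0=20,  q_0=20·0+1=1
…
a_2=2:  p_2=2·21+20=62,  q_2=2·1+1=3
a_3=4:  p_3=4·62+21=269,  q_3=4·3+1=13
a_4=1:  p_4=1·269+62=331,  q_4=1·13+3=16
a_5=5:  p_5=5·331+269=1924,  q_5=5·16+13=93
a_6=10:  p_6=10·1924+331=19571,  q_6=10·93+16=946
a_7=5:  p_7=5·19571+1924=99779,  q_7=5·946+93=4823
a_8=1:  p_8=1·99779+19571=119350,  q_8=1·4823+946=5769
…
a_10=2:  p_10=2·577179+119350=1273708,  q_10=2·27899+5769=61567
a_11=1:  p_11=1·1273708+577179=1850887,  q_11=1·61567+27899=89466
fundamental: x₁=1850887, y₁=89466  (since 3425782686769 − 428·8004165156 = 1)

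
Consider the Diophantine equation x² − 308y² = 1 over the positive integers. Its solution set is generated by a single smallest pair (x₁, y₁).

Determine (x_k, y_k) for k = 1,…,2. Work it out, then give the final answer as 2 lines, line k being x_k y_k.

[17; 1,1,4,1,1,34] for √308; ℓ=6 ⇒ convergent index 5
step 0: (17, 1)  from 17·(1,0) + (0,1)
step 1: (18, 1)  from 1·(17,1) + (1,0)
…
step 3: (158, 9)  from 4·(35,2) + (18,1)
step 4: (193, 11)  from 1·(158,9) + (35,2)
step 5: (351, 20)  from 1·(193,11) + (158,9)
fundamental: x₁=351, y₁=20  (since 123201 − 308·400 = 1)
(x_2, y_2) = (351·351 + 308·20·20, 351·20 + 20·351) = (246401, 14040)

351 20
246401 14040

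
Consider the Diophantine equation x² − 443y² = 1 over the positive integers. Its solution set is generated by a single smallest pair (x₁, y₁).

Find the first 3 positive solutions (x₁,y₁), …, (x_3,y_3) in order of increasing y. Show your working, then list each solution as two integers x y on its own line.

[21; 21,42] for √443; ℓ=2 ⇒ convergent index 1
a_0=21:  p_0=21·1+0=21,  q_0=21·0+1=1
a_1=21:  p_1=21·21+1=442,  q_1=21·1+0=21
fundamental: x₁=442, y₁=21  (since 195364 − 443·441 = 1)
(x_2, y_2) = (442·442 + 443·21·21, 442·21 + 21·442) = (390727, 18564)
(x_3, y_3) = (442·390727 + 443·21·18564, 442·18564 + 21·390727) = (345402226, 16410555)

442 21
390727 18564
345402226 16410555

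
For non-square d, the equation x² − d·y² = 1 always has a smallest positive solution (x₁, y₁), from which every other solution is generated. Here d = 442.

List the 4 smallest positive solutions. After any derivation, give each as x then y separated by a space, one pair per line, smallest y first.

d=442: √d = [21; 42] (ℓ=1, odd), read p_1/q_1
i=0: a=21 ⇒ p=21, q=1
i=1: a=42 ⇒ p=883, q=42
(x₁, y₁) = (883, 42);  883² − 442·42² = 1 ✓
n=2: (883,42)∘(883,42) = (883·883+442·42·42, 883·42+42·883) = (1559377,74172)
n=3: (1559377,74172)∘(883,42) = (883·1559377+442·42·74172, 883·74172+42·1559377) = (2753858899,130987710)
n=4: (2753858899,130987710)∘(883,42) = (883·2753858899+442·42·130987710, 883·130987710+42·2753858899) = (4863313256257,231324221688)

883 42
1559377 74172
2753858899 130987710
4863313256257 231324221688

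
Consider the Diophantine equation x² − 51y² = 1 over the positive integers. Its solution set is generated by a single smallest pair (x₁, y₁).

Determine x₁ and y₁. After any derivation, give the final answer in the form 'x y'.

50 7

√51 = [7; 7,14, …], period ℓ=2 (even) → k=1
step 0: (7, 1)  from 7·(1,0) + (0,1)
step 1: (50, 7)  from 7·(7,1) + (1,0)
→ (50, 7).  Check: 50²=2500, 51·7²=2499, difference 1.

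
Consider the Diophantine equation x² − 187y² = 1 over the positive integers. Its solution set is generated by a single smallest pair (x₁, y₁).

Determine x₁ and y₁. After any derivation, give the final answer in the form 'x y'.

d=187: √d = [13; 1,2,13,2,1,26] (ℓ=6, even), read p_5/q_5
i=0: a=13 ⇒ p=13, q=1
i=1: a=1 ⇒ p=14, q=1
…
i=3: a=13 ⇒ p=547, q=40
i=4: a=2 ⇒ p=1135, q=83
i=5: a=1 ⇒ p=1682, q=123
fundamental: x₁=1682, y₁=123  (since 2829124 − 187·15129 = 1)

1682 123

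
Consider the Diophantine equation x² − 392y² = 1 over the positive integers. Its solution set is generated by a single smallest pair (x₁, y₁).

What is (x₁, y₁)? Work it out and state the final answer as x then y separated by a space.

99 5

[19; 1,3,1,38] for √392; ℓ=4 ⇒ convergent index 3
a_0=19:  p_0=19·1+0=19,  q_0=19·0+1=1
…
a_2=3:  p_2=3·20+19=79,  q_2=3·1+1=4
a_3=1:  p_3=1·79+20=99,  q_3=1·4+1=5
fundamental: x₁=99, y₁=5  (since 9801 − 392·25 = 1)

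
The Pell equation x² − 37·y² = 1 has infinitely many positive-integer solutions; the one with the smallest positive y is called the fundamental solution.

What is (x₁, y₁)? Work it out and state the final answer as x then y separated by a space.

73 12

d=37: √d = [6; 12] (ℓ=1, odd), read p_1/q_1
k=0  a_k=6  p_k/q_k = 6/1
k=1  a_k=12  p_k/q_k = 73/12
(x₁, y₁) = (73, 12);  73² − 37·12² = 1 ✓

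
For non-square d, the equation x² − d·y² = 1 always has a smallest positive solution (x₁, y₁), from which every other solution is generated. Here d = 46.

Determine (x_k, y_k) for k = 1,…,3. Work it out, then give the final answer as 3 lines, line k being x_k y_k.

d=46: √d = [6; 1,3,1,1,2,6,2,1,1,3,1,12] (ℓ=12, even), read p_11/q_11
step 0: (6, 1)  from 6·(1,0) + (0,1)
…
step 4: (61, 9)  from 1·(34,5) + (27,4)
…
step 10: (19038, 2807)  from 3·(5297,781) + (3147,464)
step 11: (24335, 3588)  from 1·(19038,2807) + (5297,781)
(x₁, y₁) = (24335, 3588);  24335² − 46·3588² = 1 ✓
k=2:  x_2 = 24335·24335+46·3588·3588 = 1184384449,  y_2 = 24335·3588+3588·24335 = 174627960
k=3:  x_3 = 24335·1184384449+46·3588·174627960 = 57643991108495,  y_3 = 24335·174627960+3588·1184384449 = 8499142809612

24335 3588
1184384449 174627960
57643991108495 8499142809612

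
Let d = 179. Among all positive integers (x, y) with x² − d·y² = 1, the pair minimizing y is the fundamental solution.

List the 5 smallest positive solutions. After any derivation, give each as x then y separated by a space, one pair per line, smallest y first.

d=179: √d = [13; 2,1,1,1,3,…,1,2,26] (ℓ=14, even), read p_13/q_13
i=0: a=13 ⇒ p=13, q=1
i=1: a=2 ⇒ p=27, q=2
i=2: a=1 ⇒ p=40, q=3
i=3: a=1 ⇒ p=67, q=5
i=4: a=1 ⇒ p=107, q=8
i=5: a=3 ⇒ p=388, q=29
i=6: a=5 ⇒ p=2047, q=153
i=7: a=13 ⇒ p=26999, q=2018
i=8: a=5 ⇒ p=137042, q=10243
i=9: a=3 ⇒ p=438125, q=32747
…
i=11: a=1 ⇒ p=1013292, q=75737
i=12: a=1 ⇒ p=1588459, q=118727
i=13: a=2 ⇒ p=4190210, q=313191
→ (4190210, 313191).  Check: 4190210²=17557859844100, 179·313191²=17557859844099, difference 1.
n=2: (4190210,313191)∘(4190210,313191) = (4190210·4190210+179·313191·313191, 4190210·313191+313191·4190210) = (35115719688199,2624672120220)
n=3: (35115719688199,2624672120220)∘(4190210,313191) = (4190210·35115719688199+179·313191·2624672120220, 4190210·2624672120220+313191·35115719688199) = (294284479589372473370,21995854729733779209)
n=4: (294284479589372473370,21995854729733779209)∘(4190210,313191) = (4190210·294284479589372473370+179·313191·21995854729733779209, 4190210·21995854729733779209+313191·294284479589372473370) = (2466227538440333747559727201,184334500894152933286567560)
n=5: (2466227538440333747559727201,184334500894152933286567560)∘(4190210,313191) = (4190210·2466227538440333747559727201+179·313191·184334500894152933286567560, 4190210·184334500894152933286567560+313191·2466227538440333747559727201) = (20668022587695847460244899657331050,1544800537983355129318686777395991)

4190210 313191
35115719688199 2624672120220
294284479589372473370 21995854729733779209
2466227538440333747559727201 184334500894152933286567560
20668022587695847460244899657331050 1544800537983355129318686777395991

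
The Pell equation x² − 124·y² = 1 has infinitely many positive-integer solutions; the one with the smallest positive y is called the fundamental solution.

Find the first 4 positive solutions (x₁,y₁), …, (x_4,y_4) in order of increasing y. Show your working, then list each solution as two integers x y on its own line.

4620799 414960
42703566796801 3834893506080
394649197502177907199 35440544156001500880
3647189234337689639247667201 327527261991011323636100160

[11; 7,2,1,1,1,…,2,7,22] for √124; ℓ=16 ⇒ convergent index 15
a_0=11:  p_0=11·1+0=11,  q_0=11·0+1=1
…
a_4=1:  p_4=1·245+167=412,  q_4=1·22+15=37
…
a_7=1:  p_7=1·2383+657=3040,  q_7=1·214+59=273
…
a_9=1:  p_9=1·14543+3040=17583,  q_9=1·1306+273=1579
a_10=3:  p_10=3·17583+14543=67292,  q_10=3·1579+1306=6043
…
a_12=1:  p_12=1·84875+67292=152167,  q_12=1·7622+6043=13665
…
a_14=2:  p_14=2·237042+152167=626251,  q_14=2·21287+13665=56239
a_15=7:  p_15=7·626251+237042=4620799,  q_15=7·56239+21287=414960
(x₁, y₁) = (4620799, 414960);  4620799² − 124·414960² = 1 ✓
k=2:  x_2 = 4620799·4620799+124·414960·414960 = 42703566796801,  y_2 = 4620799·414960+414960·4620799 = 3834893506080
k=3:  x_3 = 4620799·42703566796801+124·414960·3834893506080 = 394649197502177907199,  y_3 = 4620799·3834893506080+414960·42703566796801 = 35440544156001500880
k=4:  x_4 = 4620799·394649197502177907199+124·414960·35440544156001500880 = 3647189234337689639247667201,  y_4 = 4620799·35440544156001500880+414960·394649197502177907199 = 327527261991011323636100160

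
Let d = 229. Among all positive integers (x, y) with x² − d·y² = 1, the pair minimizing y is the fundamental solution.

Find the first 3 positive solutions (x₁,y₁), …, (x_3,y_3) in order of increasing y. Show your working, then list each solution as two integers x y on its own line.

√229 = [15; 7,1,1,7,30, …], period ℓ=5 (odd) → k=9
k=0  a_k=15  p_k/q_k = 15/1
k=1  a_k=7  p_k/q_k = 106/7
k=2  a_k=1  p_k/q_k = 121/8
…
k=4  a_k=7  p_k/q_k = 1710/113
k=5  a_k=30  p_k/q_k = 51527/3405
k=6  a_k=7  p_k/q_k = 362399/23948
k=7  a_k=1  p_k/q_k = 413926/27353
k=8  a_k=1  p_k/q_k = 776325/51301
k=9  a_k=7  p_k/q_k = 5848201/386460
→ (5848201, 386460).  Check: 5848201²=34201454936401, 229·386460²=34201454936400, difference 1.
n=2: (5848201,386460)∘(5848201,386460) = (5848201·5848201+229·386460·386460, 5848201·386460+386460·5848201) = (68402909872801,4520191516920)
n=3: (68402909872801,4520191516920)∘(5848201,386460) = (5848201·68402909872801+229·386460·4520191516920, 5848201·4520191516920+386460·68402909872801) = (800067931842043513801,52869977098885735380)

5848201 386460
68402909872801 4520191516920
800067931842043513801 52869977098885735380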